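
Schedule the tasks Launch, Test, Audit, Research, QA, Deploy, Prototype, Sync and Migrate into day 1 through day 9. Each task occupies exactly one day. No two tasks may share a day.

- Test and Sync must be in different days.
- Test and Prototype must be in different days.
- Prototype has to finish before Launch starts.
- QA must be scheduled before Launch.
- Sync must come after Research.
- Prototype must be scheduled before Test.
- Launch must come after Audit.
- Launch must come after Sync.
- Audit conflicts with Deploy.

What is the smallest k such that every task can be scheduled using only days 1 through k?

The precedence chain requires at least 3 distinct days.
With at most 1 per day and 9 tasks, at least 9 days are needed.
9 works (last occupied day: day 9): for example QA in day 5; Migrate in day 9; Prototype in day 1; Launch in day 6; Deploy in day 8; Sync in day 3; Research in day 2; Test in day 7; Audit in day 4.

9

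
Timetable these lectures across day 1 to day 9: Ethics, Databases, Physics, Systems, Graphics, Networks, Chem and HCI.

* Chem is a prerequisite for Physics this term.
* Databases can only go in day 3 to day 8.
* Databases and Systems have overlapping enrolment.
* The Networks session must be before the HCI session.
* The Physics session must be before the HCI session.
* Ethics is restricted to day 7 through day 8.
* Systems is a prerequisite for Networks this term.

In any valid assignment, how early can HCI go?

day 3

Precedence pushes HCI to at least day 3.
HCI at day 3 is achievable: Chem in day 1, Physics in day 2, Systems in day 1, Graphics in day 1, Databases in day 3, HCI in day 3, Networks in day 2, Ethics in day 7.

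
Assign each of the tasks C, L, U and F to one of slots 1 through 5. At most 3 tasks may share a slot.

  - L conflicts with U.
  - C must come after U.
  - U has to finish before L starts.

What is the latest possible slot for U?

Downstream work caps U at 4.
U at 4 is achievable: C in 5; L in 5; U in 4; F in 1.

4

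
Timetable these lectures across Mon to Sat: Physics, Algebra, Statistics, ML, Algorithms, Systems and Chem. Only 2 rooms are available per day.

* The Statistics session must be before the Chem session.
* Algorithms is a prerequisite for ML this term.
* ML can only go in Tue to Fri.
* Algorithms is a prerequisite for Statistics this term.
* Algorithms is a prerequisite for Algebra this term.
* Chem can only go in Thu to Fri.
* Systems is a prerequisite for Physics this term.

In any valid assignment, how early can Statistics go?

Tue

Precedence pushes Statistics to at least Tue; downstream work caps Statistics at Thu.
Statistics at Tue is achievable: Physics in Wed; Statistics in Tue; Algebra in Wed; Algorithms in Mon; Chem in Thu; Systems in Mon; ML in Tue.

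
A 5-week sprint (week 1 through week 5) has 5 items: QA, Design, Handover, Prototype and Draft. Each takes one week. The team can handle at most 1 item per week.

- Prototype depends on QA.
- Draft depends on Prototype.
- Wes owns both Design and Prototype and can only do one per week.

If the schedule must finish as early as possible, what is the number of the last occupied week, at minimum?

week 5

The precedence chain requires at least 3 distinct weeks.
With at most 1 per week and 5 work items, at least 5 weeks are needed.
5 works (last occupied week: week 5): for example Prototype -> week 2, Handover -> week 5, QA -> week 1, Draft -> week 3, Design -> week 4.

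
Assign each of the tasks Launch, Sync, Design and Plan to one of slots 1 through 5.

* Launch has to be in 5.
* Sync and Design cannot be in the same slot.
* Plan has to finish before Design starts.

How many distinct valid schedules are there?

Splitting on Sync: it can be 1 (10), 2 (9), 3 (8), 4 (7), 5 (6). Listing each branch's schedules as (Launch, Design, Plan):
Sync=1: (5,2,1) (5,3,1) (5,3,2) (5,4,1) (5,4,2) (5,4,3) (5,5,1) (5,5,2) (5,5,3) (5,5,4) — 10.
Sync=2: (5,3,1) (5,3,2) (5,4,1) (5,4,2) (5,4,3) (5,5,1) (5,5,2) (5,5,3) (5,5,4) — 9.
Sync=3: (5,2,1) (5,4,1) (5,4,2) (5,4,3) (5,5,1) (5,5,2) (5,5,3) (5,5,4) — 8.
Sync=4: (5,2,1) (5,3,1) (5,3,2) (5,5,1) (5,5,2) (5,5,3) (5,5,4) — 7.
Sync=5: (5,2,1) (5,3,1) (5,3,2) (5,4,1) (5,4,2) (5,4,3) — 6.
Summing: 10 + 9 + 8 + 7 + 6 = 40.

40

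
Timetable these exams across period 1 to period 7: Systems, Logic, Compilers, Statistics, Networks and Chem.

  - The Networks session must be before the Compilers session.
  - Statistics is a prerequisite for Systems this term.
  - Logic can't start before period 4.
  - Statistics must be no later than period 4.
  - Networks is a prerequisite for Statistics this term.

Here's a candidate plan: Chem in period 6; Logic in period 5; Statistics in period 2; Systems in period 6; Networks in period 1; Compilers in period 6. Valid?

Statistics is a prerequisite for Systems this term — holds.
Logic can't start before period 4 — holds.
Networks is a prerequisite for Statistics this term — holds.
Statistics must be no later than period 4 — holds.
The Networks session must be before the Compilers session — holds.

Valid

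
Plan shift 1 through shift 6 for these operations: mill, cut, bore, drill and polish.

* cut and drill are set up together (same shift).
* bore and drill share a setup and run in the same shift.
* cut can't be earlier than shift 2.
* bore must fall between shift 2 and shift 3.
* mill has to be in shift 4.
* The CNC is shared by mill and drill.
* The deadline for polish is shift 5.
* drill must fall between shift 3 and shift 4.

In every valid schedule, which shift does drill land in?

drill's window is shift 3–shift 4.
mill is fixed at shift 4, and drill can't share a shift with mill.
So drill must be shift 3.

shift 3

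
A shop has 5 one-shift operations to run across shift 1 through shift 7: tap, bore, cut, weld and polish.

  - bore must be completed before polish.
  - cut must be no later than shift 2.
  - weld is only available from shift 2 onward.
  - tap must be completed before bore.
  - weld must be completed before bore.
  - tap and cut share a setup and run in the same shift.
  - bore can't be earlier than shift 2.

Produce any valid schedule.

tap -> shift 1, polish -> shift 4, weld -> shift 2, cut -> shift 1, bore -> shift 3

Checking: tap(shift 1) before bore(shift 3); bore(shift 3) before polish(shift 4); weld(shift 2) before bore(shift 3); tap = cut = shift 1; bore=shift 3 in [shift 2,shift 7]; weld=shift 2 in [shift 2,shift 7]; cut=shift 1 in [shift 1,shift 2].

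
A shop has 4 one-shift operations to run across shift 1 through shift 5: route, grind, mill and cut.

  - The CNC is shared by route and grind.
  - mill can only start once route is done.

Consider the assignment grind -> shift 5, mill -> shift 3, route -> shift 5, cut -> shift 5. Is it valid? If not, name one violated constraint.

No. mill can only start once route is done is not satisfied.

mill can only start once route is done — violated.
The CNC is shared by route and grind — violated.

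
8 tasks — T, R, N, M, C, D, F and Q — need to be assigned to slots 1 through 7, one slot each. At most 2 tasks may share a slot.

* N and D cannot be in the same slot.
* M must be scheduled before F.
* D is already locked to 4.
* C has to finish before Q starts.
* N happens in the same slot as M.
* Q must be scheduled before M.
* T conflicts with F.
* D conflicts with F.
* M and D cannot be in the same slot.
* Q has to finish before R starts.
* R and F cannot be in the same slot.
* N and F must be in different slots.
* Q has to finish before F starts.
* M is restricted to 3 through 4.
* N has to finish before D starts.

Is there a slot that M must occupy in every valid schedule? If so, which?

3

M's window is 3–4.
D is fixed at 4, and M can't share a slot with D.
So M must be 3.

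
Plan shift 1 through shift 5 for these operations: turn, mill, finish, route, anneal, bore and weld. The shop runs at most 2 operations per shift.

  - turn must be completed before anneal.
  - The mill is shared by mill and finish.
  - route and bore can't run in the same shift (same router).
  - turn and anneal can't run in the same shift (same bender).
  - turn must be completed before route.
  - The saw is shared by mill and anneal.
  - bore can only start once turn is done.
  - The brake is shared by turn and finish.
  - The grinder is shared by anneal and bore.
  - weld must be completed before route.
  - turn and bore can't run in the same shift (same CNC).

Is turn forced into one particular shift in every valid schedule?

turn can be shift 1 (e.g. turn -> shift 1, route -> shift 2, anneal -> shift 2, weld -> shift 1, bore -> shift 3, mill -> shift 3, finish -> shift 4) or shift 2 (e.g. finish in shift 4, mill in shift 1, bore in shift 4, anneal in shift 3, route in shift 3, weld in shift 1, turn in shift 2).

No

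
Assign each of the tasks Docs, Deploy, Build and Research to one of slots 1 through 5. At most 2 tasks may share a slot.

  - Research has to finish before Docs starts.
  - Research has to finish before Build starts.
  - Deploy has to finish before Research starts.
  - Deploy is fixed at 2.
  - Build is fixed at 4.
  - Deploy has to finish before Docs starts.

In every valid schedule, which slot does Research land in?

Deploy is fixed at 2 and must come before Research, so Research is at least 3.
Build is fixed at 4 and must come after Research, so Research is at most 3.
So Research must be 3.

3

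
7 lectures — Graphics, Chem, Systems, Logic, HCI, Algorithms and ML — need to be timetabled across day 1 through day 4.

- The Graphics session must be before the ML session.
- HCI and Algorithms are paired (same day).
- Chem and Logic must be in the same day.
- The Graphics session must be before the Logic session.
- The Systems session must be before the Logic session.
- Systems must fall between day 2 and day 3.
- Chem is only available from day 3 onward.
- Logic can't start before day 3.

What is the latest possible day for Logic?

Logic is available from day 3.
Logic at day 4 is achievable: Chem in day 4, Logic in day 4, ML in day 2, HCI in day 1, Systems in day 2, Algorithms in day 1, Graphics in day 1.

day 4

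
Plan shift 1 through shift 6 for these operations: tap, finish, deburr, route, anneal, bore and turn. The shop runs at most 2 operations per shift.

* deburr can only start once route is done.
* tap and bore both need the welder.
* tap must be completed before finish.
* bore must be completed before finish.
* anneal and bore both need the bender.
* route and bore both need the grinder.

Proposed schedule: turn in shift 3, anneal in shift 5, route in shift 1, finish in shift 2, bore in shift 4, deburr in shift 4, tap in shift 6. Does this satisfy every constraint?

The shop runs at most 2 operations per shift — holds.
bore must be completed before finish — violated.
tap and bore both need the welder — holds.
tap must be completed before finish — violated.
anneal and bore both need the bender — holds.
deburr can only start once route is done — holds.
route and bore both need the grinder — holds.

Invalid. tap must be completed before finish.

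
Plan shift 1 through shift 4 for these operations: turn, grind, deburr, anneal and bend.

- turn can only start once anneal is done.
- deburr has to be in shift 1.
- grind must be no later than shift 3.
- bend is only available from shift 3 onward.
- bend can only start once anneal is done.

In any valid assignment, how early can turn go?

shift 2

Precedence pushes turn to at least shift 2.
turn at shift 2 is achievable: anneal -> shift 1, deburr -> shift 1, grind -> shift 1, bend -> shift 3, turn -> shift 2.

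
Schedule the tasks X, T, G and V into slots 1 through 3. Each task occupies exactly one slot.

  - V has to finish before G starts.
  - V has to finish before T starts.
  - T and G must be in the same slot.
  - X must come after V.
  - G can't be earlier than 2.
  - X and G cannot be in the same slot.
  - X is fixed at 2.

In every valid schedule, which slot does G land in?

3

G's window is 2–3.
X is fixed at 2, and G can't share a slot with X.
So G must be 3.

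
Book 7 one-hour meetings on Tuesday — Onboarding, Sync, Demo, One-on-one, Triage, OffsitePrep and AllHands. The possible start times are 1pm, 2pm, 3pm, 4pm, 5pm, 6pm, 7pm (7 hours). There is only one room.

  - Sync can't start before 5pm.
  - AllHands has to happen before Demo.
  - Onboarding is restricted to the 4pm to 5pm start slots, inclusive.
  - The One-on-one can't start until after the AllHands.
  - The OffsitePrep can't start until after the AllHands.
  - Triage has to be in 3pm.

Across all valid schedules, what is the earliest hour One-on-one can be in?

2pm

Precedence pushes One-on-one to at least 2pm.
One-on-one at 2pm is achievable: Triage=3pm; Onboarding=4pm; OffsitePrep=7pm; Demo=6pm; Sync=5pm; One-on-one=2pm; AllHands=1pm.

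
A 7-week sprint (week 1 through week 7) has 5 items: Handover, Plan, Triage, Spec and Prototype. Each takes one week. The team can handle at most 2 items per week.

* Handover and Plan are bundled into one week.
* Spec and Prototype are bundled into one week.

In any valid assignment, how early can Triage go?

Triage at week 1 is achievable: Prototype in week 3; Triage in week 1; Spec in week 3; Handover in week 2; Plan in week 2.

week 1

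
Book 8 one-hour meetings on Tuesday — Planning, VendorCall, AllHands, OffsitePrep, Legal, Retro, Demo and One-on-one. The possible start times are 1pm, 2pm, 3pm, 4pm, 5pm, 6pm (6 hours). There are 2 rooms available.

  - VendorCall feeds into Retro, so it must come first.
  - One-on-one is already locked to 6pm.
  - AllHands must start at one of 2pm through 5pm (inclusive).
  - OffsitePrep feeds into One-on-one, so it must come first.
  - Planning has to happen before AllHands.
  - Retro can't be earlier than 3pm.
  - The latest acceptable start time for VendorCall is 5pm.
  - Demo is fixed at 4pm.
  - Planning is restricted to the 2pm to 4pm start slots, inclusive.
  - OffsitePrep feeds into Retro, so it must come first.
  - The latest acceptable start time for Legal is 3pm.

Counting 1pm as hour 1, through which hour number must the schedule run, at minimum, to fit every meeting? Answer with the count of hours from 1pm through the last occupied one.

The precedence chain requires at least 2 distinct hours.
With at most 2 per hour and 8 meetings, at least 4 hours are needed.
One-on-one can't be placed before 6pm — that is hour 6 counting from 1pm — so the schedule must run through at least 6 hours.
6 works (last occupied hour: 6pm): for example Legal=1pm, VendorCall=1pm, Demo=4pm, One-on-one=6pm, OffsitePrep=2pm, Planning=2pm, AllHands=3pm, Retro=3pm.

6 hours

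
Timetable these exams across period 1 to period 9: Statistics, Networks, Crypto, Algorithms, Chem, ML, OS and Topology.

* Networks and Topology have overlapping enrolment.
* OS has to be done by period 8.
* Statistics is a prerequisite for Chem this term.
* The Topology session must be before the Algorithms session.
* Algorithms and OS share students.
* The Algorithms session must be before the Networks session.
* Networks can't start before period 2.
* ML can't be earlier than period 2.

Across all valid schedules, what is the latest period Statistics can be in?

period 8

Downstream work caps Statistics at period 8.
Statistics at period 8 is achievable: Crypto=period 1, OS=period 1, Topology=period 1, ML=period 2, Algorithms=period 2, Statistics=period 8, Networks=period 3, Chem=period 9.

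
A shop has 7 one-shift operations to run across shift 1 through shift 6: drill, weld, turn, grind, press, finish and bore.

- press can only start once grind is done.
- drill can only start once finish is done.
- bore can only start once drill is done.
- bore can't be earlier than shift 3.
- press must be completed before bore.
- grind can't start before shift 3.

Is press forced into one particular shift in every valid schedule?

No

press can be shift 4 (e.g. press=shift 4, bore=shift 5, turn=shift 1, drill=shift 2, finish=shift 1, grind=shift 3, weld=shift 1) or shift 5 (e.g. drill -> shift 2, press -> shift 5, weld -> shift 1, finish -> shift 1, bore -> shift 6, grind -> shift 3, turn -> shift 1).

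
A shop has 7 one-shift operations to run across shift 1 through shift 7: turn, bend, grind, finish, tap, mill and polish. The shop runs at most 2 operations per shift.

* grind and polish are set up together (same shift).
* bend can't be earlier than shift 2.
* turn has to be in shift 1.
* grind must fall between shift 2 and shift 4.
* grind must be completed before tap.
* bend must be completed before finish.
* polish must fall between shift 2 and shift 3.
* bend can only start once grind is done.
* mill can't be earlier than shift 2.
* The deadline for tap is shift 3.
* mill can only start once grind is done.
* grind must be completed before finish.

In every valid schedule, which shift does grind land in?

shift 2

Grind is available from shift 2; grind's own window allows nothing later than shift 4; downstream work caps grind at shift 2.
So grind is pinned to shift 2.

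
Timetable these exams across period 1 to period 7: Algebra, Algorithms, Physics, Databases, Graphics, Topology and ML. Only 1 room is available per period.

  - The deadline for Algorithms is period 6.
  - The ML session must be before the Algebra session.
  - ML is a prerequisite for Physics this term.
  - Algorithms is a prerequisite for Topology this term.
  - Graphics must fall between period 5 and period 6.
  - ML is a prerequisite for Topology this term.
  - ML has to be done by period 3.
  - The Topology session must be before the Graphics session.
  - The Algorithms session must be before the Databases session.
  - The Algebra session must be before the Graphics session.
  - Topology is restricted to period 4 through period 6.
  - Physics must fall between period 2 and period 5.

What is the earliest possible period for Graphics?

period 6

Graphics is available from period 5; Graphics's own window allows nothing later than period 6.
Graphics at period 6 is achievable: Physics -> period 2; Topology -> period 4; ML -> period 1; Databases -> period 7; Algorithms -> period 3; Algebra -> period 5; Graphics -> period 6.
Nothing earlier works — the capacity limit rule out every period before period 6.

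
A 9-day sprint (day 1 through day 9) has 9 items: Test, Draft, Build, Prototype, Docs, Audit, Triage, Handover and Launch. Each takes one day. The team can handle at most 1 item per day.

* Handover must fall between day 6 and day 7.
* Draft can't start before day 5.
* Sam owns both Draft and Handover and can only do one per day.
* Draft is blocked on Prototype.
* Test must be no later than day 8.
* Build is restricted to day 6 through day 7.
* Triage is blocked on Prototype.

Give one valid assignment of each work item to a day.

Launch=day 9, Docs=day 4, Handover=day 7, Prototype=day 2, Build=day 6, Triage=day 3, Draft=day 5, Test=day 1, Audit=day 8

Checking: Prototype(day 2) before Triage(day 3); Prototype(day 2) before Draft(day 5); Draft(day 5) != Handover(day 7); Test=day 1 in [day 1,day 8]; Build=day 6 in [day 6,day 7]; Draft=day 5 in [day 5,day 9]; Handover=day 7 in [day 6,day 7]; max 1 per day (cap 1).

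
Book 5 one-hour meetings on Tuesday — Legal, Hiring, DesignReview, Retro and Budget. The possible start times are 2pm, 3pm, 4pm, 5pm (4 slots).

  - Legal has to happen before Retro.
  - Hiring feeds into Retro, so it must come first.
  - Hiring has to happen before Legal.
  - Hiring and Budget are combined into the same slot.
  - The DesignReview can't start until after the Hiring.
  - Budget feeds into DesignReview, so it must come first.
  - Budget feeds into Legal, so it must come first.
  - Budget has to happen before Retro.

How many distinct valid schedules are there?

Splitting on Legal: it can be 3pm (6), 4pm (5). Listing each branch's schedules as (Hiring, DesignReview, Retro, Budget):
Legal=3pm: (2pm,3pm,4pm,2pm) (2pm,3pm,5pm,2pm) (2pm,4pm,4pm,2pm) (2pm,4pm,5pm,2pm) (2pm,5pm,4pm,2pm) (2pm,5pm,5pm,2pm) — 6.
Legal=4pm: (2pm,3pm,5pm,2pm) (2pm,4pm,5pm,2pm) (2pm,5pm,5pm,2pm) (3pm,4pm,5pm,3pm) (3pm,5pm,5pm,3pm) — 5.
Summing: 6 + 5 = 11.

11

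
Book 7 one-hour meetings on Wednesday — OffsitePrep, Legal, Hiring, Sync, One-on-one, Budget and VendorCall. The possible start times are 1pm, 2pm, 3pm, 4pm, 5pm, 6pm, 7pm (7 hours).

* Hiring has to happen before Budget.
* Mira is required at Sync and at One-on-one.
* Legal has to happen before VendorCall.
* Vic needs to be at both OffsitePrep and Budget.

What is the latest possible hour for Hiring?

6pm

Downstream work caps Hiring at 6pm.
Hiring at 6pm is achievable: Legal=1pm, VendorCall=2pm, Sync=1pm, OffsitePrep=1pm, Budget=7pm, One-on-one=2pm, Hiring=6pm.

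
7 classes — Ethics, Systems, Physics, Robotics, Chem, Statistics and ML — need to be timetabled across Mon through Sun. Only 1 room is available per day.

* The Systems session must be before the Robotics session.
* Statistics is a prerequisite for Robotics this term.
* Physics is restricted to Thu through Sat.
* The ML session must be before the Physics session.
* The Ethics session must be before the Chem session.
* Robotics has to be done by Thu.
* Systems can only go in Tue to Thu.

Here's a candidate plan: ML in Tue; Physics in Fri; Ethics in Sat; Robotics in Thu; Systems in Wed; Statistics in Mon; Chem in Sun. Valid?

Valid

Physics is restricted to Thu through Sat — holds.
Systems can only go in Tue to Thu — holds.
Statistics is a prerequisite for Robotics this term — holds.
Only 1 room is available per day — holds.
The Ethics session must be before the Chem session — holds.
The Systems session must be before the Robotics session — holds.
Robotics has to be done by Thu — holds.
The ML session must be before the Physics session — holds.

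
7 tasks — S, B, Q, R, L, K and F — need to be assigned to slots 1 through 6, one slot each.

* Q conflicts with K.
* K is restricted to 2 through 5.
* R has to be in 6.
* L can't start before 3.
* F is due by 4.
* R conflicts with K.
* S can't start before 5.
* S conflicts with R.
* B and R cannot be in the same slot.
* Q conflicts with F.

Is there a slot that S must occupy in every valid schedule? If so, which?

S's window is 5–6.
R is fixed at 6, and S can't share a slot with R.
So S must be 5.

5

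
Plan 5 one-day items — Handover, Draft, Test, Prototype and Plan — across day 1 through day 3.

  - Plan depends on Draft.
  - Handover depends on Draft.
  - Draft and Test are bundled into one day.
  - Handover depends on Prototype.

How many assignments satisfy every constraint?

Splitting on Handover: it can be day 2 (2), day 3 (6). Listing each branch's schedules as (Draft, Test, Prototype, Plan) by day number:
Handover=day 2: (1,1,1,2) (1,1,1,3) — 2.
Handover=day 3: (1,1,1,2) (1,1,1,3) (1,1,2,2) (1,1,2,3) (2,2,1,3) (2,2,2,3) — 6.
Summing: 2 + 6 = 8.

8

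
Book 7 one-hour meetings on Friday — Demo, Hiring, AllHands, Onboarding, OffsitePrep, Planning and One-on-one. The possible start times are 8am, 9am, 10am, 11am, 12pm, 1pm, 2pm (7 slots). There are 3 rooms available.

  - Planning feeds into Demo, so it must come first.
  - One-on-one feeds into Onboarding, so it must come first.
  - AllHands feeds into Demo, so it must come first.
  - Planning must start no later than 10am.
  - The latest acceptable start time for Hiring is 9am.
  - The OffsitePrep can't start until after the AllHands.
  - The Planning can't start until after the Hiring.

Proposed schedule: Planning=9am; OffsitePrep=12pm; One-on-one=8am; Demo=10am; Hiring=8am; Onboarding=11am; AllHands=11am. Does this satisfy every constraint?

Planning feeds into Demo, so it must come first — holds.
The OffsitePrep can't start until after the AllHands — holds.
AllHands feeds into Demo, so it must come first — violated.
One-on-one feeds into Onboarding, so it must come first — holds.
There are 3 rooms available — holds.
The latest acceptable start time for Hiring is 9am — holds.
Planning must start no later than 10am — holds.
The Planning can't start until after the Hiring — holds.

Invalid. AllHands feeds into Demo, so it must come first.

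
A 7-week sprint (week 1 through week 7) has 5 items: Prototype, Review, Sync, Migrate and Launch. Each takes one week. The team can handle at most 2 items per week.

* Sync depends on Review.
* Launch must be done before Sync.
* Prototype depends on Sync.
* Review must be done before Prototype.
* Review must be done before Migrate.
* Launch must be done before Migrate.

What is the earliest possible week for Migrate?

week 2

Precedence pushes Migrate to at least week 2.
Migrate at week 2 is achievable: Review in week 1; Prototype in week 3; Launch in week 1; Sync in week 2; Migrate in week 2.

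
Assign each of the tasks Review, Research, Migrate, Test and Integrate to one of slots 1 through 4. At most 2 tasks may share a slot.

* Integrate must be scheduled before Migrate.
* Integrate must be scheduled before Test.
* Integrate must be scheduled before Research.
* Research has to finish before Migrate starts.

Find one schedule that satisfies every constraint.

Integrate=1, Migrate=3, Research=2, Test=2, Review=1

Checking: Research(2) before Migrate(3); Integrate(1) before Research(2); Integrate(1) before Migrate(3); Integrate(1) before Test(2); max 2 per slot (cap 2).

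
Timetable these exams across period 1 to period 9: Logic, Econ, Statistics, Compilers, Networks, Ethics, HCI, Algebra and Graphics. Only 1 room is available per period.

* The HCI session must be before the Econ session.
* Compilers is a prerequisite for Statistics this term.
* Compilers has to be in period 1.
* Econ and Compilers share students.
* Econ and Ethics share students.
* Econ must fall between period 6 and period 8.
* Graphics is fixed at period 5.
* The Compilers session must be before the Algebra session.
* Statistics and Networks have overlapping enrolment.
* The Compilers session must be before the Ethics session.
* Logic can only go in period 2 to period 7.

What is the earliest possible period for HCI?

period 2

Downstream work caps HCI at period 7.
HCI at period 2 is achievable: Statistics in period 4; Logic in period 3; Ethics in period 7; Econ in period 6; Graphics in period 5; Networks in period 9; Algebra in period 8; Compilers in period 1; HCI in period 2.
Nothing earlier works — the conflict and capacity constraints rule out every period before period 2.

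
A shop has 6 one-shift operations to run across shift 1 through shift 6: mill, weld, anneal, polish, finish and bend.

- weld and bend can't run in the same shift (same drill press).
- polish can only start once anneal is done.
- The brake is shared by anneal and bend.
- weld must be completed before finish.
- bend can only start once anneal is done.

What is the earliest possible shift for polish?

Precedence pushes polish to at least shift 2.
polish at shift 2 is achievable: mill=shift 1, finish=shift 2, weld=shift 1, anneal=shift 1, bend=shift 2, polish=shift 2.

shift 2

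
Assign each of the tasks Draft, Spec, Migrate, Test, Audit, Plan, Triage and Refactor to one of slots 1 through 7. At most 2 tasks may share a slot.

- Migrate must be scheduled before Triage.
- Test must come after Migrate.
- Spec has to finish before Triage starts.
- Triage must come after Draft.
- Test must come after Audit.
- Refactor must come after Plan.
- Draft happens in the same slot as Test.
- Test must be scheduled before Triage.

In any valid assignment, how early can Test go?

2

Precedence pushes Test to at least 2; downstream work caps Test at 6.
Test at 2 is achievable: Audit in 1; Triage in 4; Test in 2; Migrate in 1; Plan in 3; Refactor in 4; Spec in 3; Draft in 2.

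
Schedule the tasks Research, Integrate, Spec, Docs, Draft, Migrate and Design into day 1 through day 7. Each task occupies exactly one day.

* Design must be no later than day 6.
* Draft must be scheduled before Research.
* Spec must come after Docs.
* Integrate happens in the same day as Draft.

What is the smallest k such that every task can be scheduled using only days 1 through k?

The precedence chain requires at least 2 distinct days.
2 works (last occupied day: day 2): for example Research=day 2, Docs=day 1, Spec=day 2, Draft=day 1, Design=day 1, Integrate=day 1, Migrate=day 1.

2 days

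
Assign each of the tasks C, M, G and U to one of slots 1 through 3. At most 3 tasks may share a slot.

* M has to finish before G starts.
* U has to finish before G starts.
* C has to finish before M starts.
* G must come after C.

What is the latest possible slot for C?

Downstream work caps C at 1.
C at 1 is achievable: U=1; M=2; G=3; C=1.

1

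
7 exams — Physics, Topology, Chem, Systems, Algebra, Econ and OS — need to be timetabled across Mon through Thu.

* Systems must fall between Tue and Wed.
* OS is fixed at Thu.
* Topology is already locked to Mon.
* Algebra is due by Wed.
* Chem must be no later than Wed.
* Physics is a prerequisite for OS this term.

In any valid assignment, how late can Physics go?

Wed

Downstream work caps Physics at Wed.
Physics at Wed is achievable: Systems in Tue, Chem in Mon, OS in Thu, Econ in Mon, Algebra in Mon, Topology in Mon, Physics in Wed.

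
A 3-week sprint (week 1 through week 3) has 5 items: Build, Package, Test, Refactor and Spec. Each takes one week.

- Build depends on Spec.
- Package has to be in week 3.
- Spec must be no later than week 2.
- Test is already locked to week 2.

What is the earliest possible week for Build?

Precedence pushes Build to at least week 2.
Build at week 2 is achievable: Spec -> week 1, Test -> week 2, Package -> week 3, Build -> week 2, Refactor -> week 1.

week 2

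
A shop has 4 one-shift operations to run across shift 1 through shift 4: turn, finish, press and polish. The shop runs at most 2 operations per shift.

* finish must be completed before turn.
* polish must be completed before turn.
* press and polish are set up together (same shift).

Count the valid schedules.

8

Splitting on turn: it can be shift 3 (2), shift 4 (6). Listing each branch's schedules as (finish, press, polish) by shift number:
turn=shift 3: (1,2,2) (2,1,1) — 2.
turn=shift 4: (1,2,2) (1,3,3) (2,1,1) (2,3,3) (3,1,1) (3,2,2) — 6.
Summing: 2 + 6 = 8.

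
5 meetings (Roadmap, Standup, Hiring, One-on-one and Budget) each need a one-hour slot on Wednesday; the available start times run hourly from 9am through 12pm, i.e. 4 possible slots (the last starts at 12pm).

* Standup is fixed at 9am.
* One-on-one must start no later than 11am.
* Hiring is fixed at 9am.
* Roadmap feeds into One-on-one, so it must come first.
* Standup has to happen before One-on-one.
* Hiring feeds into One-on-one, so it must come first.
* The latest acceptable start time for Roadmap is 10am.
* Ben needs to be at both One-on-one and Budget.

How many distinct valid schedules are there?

9

Splitting on Roadmap: it can be 9am (6), 10am (3). Listing each branch's schedules as (Standup, Hiring, One-on-one, Budget):
Roadmap=9am: (9am,9am,10am,9am) (9am,9am,10am,11am) (9am,9am,10am,12pm) (9am,9am,11am,9am) (9am,9am,11am,10am) (9am,9am,11am,12pm) — 6.
Roadmap=10am: (9am,9am,11am,9am) (9am,9am,11am,10am) (9am,9am,11am,12pm) — 3.
Summing: 6 + 3 = 9.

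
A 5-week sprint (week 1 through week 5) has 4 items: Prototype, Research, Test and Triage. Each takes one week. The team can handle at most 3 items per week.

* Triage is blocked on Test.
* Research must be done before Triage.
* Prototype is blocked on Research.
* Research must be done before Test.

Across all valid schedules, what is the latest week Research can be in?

week 3

Downstream work caps Research at week 3.
Research at week 3 is achievable: Research in week 3; Test in week 4; Triage in week 5; Prototype in week 4.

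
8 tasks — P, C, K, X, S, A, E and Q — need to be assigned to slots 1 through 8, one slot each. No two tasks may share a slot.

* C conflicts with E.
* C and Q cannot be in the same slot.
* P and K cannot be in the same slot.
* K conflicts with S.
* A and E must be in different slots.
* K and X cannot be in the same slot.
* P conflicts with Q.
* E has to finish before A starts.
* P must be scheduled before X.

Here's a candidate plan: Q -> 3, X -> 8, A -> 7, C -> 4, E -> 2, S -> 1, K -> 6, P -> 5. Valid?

Valid

C conflicts with E — holds.
P conflicts with Q — holds.
K and X cannot be in the same slot — holds.
C and Q cannot be in the same slot — holds.
P and K cannot be in the same slot — holds.
P must be scheduled before X — holds.
E has to finish before A starts — holds.
A and E must be in different slots — holds.
K conflicts with S — holds.
No two tasks may share a slot — holds.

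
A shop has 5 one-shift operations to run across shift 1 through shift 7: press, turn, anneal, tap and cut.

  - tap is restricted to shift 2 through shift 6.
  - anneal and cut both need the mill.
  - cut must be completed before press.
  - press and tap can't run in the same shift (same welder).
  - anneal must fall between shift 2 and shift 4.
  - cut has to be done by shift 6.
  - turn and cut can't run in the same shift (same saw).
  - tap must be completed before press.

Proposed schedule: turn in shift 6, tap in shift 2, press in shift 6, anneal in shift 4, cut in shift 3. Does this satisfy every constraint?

cut has to be done by shift 6 — holds.
tap is restricted to shift 2 through shift 6 — holds.
anneal and cut both need the mill — holds.
anneal must fall between shift 2 and shift 4 — holds.
turn and cut can't run in the same shift (same saw) — holds.
tap must be completed before press — holds.
cut must be completed before press — holds.
press and tap can't run in the same shift (same welder) — holds.

Yes, all constraints hold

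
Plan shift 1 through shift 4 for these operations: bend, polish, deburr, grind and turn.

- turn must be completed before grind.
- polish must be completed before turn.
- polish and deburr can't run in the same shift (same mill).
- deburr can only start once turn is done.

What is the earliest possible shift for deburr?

shift 3

Precedence pushes deburr to at least shift 3.
deburr at shift 3 is achievable: grind in shift 3, deburr in shift 3, polish in shift 1, bend in shift 1, turn in shift 2.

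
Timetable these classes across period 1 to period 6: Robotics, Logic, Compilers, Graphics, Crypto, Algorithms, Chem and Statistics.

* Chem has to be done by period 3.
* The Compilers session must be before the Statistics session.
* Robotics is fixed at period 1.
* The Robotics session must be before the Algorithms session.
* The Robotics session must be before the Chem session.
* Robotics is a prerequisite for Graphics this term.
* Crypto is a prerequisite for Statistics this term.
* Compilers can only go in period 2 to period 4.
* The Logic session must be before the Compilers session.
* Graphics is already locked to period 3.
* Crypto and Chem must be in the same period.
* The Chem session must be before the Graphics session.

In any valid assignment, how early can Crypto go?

period 2

Crypto must be in the same period as Chem, which can't be before period 2, so Crypto is at least period 2; Crypto must be in the same period as Chem, which can't be after period 2, so Crypto is at most period 2.
Crypto at period 2 is achievable: Compilers in period 2, Robotics in period 1, Algorithms in period 2, Logic in period 1, Statistics in period 3, Chem in period 2, Crypto in period 2, Graphics in period 3.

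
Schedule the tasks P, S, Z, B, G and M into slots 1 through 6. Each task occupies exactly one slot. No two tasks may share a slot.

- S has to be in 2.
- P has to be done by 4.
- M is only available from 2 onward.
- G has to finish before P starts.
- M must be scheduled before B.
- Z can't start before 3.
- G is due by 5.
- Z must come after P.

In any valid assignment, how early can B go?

Precedence pushes B to at least 3.
B at 5 is achievable: P -> 3, M -> 4, G -> 1, S -> 2, Z -> 6, B -> 5.
Nothing earlier works — the capacity limit rule out every slot before 5.

5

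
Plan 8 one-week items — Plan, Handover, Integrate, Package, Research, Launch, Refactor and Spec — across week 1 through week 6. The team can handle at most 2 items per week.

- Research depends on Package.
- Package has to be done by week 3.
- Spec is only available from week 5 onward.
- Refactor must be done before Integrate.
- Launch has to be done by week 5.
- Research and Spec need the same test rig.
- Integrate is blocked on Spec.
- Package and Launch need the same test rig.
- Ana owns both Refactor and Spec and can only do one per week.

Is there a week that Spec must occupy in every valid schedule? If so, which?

week 5

Spec is available from week 5; downstream work caps Spec at week 5.
So Spec is pinned to week 5.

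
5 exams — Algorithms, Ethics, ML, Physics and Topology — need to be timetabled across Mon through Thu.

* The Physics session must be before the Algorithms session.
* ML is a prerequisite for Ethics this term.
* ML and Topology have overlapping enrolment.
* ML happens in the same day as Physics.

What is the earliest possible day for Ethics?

Tue

Precedence pushes Ethics to at least Tue.
Ethics at Tue is achievable: Algorithms -> Tue, Ethics -> Tue, Topology -> Tue, Physics -> Mon, ML -> Mon.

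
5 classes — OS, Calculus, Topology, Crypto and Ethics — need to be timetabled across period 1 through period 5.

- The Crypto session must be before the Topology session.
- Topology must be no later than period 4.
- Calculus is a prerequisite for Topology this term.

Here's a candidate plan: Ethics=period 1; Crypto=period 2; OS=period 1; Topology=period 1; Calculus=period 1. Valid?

Invalid. The Crypto session must be before the Topology session.

The Crypto session must be before the Topology session — violated.
Topology must be no later than period 4 — holds.
Calculus is a prerequisite for Topology this term — violated.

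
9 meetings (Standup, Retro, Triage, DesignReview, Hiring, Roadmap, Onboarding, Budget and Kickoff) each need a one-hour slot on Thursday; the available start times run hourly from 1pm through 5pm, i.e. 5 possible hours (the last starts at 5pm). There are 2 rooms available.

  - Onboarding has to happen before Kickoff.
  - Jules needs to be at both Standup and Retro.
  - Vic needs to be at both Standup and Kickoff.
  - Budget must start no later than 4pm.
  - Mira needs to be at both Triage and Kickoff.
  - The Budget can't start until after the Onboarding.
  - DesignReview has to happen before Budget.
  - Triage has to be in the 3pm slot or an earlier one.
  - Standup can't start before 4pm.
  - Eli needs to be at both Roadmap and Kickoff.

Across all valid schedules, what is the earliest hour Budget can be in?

Precedence pushes Budget to at least 2pm; Budget's own window allows nothing later than 4pm.
Budget at 2pm is achievable: Onboarding -> 1pm; Roadmap -> 5pm; Kickoff -> 3pm; Standup -> 4pm; Hiring -> 4pm; Retro -> 3pm; Budget -> 2pm; Triage -> 2pm; DesignReview -> 1pm.

2pm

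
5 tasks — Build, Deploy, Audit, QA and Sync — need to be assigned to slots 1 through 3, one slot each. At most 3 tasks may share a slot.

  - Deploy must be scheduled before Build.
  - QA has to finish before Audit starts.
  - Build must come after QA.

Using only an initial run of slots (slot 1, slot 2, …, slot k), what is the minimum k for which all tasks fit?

2

The precedence chain requires at least 2 distinct slots.
With at most 3 per slot and 5 tasks, at least 2 slots are needed.
2 works (last occupied slot: 2): for example Build=2; Deploy=1; Audit=2; QA=1; Sync=1.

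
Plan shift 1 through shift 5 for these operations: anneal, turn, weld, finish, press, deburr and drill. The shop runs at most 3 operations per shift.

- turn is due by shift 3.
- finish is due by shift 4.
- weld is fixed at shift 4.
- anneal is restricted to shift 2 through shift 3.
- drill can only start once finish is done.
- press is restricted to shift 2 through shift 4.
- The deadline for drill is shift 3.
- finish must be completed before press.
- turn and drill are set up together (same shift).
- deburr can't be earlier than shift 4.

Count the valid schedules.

26

Splitting on anneal: it can be shift 2 (14), shift 3 (12). Listing each branch's schedules as (turn, weld, finish, press, deburr, drill) by shift number:
anneal=shift 2: (2,4,1,3,4,2) (2,4,1,3,5,2) (2,4,1,4,4,2) (2,4,1,4,5,2) (3,4,1,2,4,3) (3,4,1,2,5,3) (3,4,1,3,4,3) (3,4,1,3,5,3) (3,4,1,4,4,3) (3,4,1,4,5,3) (3,4,2,3,4,3) (3,4,2,3,5,3) (3,4,2,4,4,3) (3,4,2,4,5,3) — 14.
anneal=shift 3: (2,4,1,2,4,2) (2,4,1,2,5,2) (2,4,1,3,4,2) (2,4,1,3,5,2) (2,4,1,4,4,2) (2,4,1,4,5,2) (3,4,1,2,4,3) (3,4,1,2,5,3) (3,4,1,4,4,3) (3,4,1,4,5,3) (3,4,2,4,4,3) (3,4,2,4,5,3) — 12.
Summing: 14 + 12 = 26.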